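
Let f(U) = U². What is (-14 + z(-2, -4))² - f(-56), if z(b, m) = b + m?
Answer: -2736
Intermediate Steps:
(-14 + z(-2, -4))² - f(-56) = (-14 + (-2 - 4))² - 1*(-56)² = (-14 - 6)² - 1*3136 = (-20)² - 3136 = 400 - 3136 = -2736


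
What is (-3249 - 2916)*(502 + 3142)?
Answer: -22465260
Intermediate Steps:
(-3249 - 2916)*(502 + 3142) = -6165*3644 = -22465260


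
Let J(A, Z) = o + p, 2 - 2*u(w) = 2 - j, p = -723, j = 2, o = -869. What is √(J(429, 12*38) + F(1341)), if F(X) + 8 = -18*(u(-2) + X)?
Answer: 2*I*√6439 ≈ 160.49*I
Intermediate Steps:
u(w) = 1 (u(w) = 1 - (2 - 1*2)/2 = 1 - (2 - 2)/2 = 1 - ½*0 = 1 + 0 = 1)
J(A, Z) = -1592 (J(A, Z) = -869 - 723 = -1592)
F(X) = -26 - 18*X (F(X) = -8 - 18*(1 + X) = -8 + (-18 - 18*X) = -26 - 18*X)
√(J(429, 12*38) + F(1341)) = √(-1592 + (-26 - 18*1341)) = √(-1592 + (-26 - 24138)) = √(-1592 - 24164) = √(-25756) = 2*I*√6439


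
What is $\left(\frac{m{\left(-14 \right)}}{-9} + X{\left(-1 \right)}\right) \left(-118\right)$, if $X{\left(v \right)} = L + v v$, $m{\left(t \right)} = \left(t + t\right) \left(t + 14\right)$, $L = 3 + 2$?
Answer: $-708$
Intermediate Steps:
$L = 5$
$m{\left(t \right)} = 2 t \left(14 + t\right)$
$X{\left(v \right)} = 5 + v^{2}$ ($X{\left(v \right)} = 5 + v v = 5 + v^{2}$)
$\left(\frac{m{\left(-14 \right)}}{-9} + X{\left(-1 \right)}\right) \left(-118\right) = \left(\frac{2 \left(-14\right) \left(14 - 14\right)}{-9} + \left(5 + \left(-1\right)^{2}\right)\right) \left(-118\right) = \left(2 \left(-14\right) 0 \left(- \frac{1}{9}\right) + \left(5 + 1\right)\right) \left(-118\right) = \left(0 \left(- \frac{1}{9}\right) + 6\right) \left(-118\right) = \left(0 + 6\right) \left(-118\right) = 6 \left(-118\right) = -708$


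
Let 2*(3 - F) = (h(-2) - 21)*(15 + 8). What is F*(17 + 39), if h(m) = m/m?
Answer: 13048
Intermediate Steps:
h(m) = 1
F = 233 (F = 3 - (1 - 21)*(15 + 8)/2 = 3 - (-10)*23 = 3 - ½*(-460) = 3 + 230 = 233)
F*(17 + 39) = 233*(17 + 39) = 233*56 = 13048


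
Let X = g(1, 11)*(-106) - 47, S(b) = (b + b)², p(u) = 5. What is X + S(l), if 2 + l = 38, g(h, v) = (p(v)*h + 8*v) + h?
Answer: -4827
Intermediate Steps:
g(h, v) = 6*h + 8*v (g(h, v) = (5*h + 8*v) + h = 6*h + 8*v)
l = 36 (l = -2 + 38 = 36)
S(b) = 4*b² (S(b) = (2*b)² = 4*b²)
X = -10011 (X = (6*1 + 8*11)*(-106) - 47 = (6 + 88)*(-106) - 47 = 94*(-106) - 47 = -9964 - 47 = -10011)
X + S(l) = -10011 + 4*36² = -10011 + 4*1296 = -10011 + 5184 = -4827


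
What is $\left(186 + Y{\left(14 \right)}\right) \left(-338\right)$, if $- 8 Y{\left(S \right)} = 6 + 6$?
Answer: $-62361$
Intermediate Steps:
$Y{\left(S \right)} = - \frac{3}{2}$ ($Y{\left(S \right)} = - \frac{6 + 6}{8} = \left(- \frac{1}{8}\right) 12 = - \frac{3}{2}$)
$\left(186 + Y{\left(14 \right)}\right) \left(-338\right) = \left(186 - \frac{3}{2}\right) \left(-338\right) = \frac{369}{2} \left(-338\right) = -62361$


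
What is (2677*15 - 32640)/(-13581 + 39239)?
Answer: 7515/25658 ≈ 0.29289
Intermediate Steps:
(2677*15 - 32640)/(-13581 + 39239) = (40155 - 32640)/25658 = 7515*(1/25658) = 7515/25658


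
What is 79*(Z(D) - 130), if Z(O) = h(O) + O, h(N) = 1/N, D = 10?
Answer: -94721/10 ≈ -9472.1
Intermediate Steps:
Z(O) = O + 1/O (Z(O) = 1/O + O = O + 1/O)
79*(Z(D) - 130) = 79*((10 + 1/10) - 130) = 79*(101/10 - 130) = 79*(-1199/10) = -94721/10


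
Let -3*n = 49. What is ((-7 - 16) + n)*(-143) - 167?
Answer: 16373/3 ≈ 5457.7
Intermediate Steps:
n = -49/3 (n = -⅓*49 = -49/3 ≈ -16.333)
((-7 - 16) + n)*(-143) - 167 = ((-7 - 16) - 49/3)*(-143) - 167 = (-23 - 49/3)*(-143) - 167 = -118/3*(-143) - 167 = 16874/3 - 167 = 16373/3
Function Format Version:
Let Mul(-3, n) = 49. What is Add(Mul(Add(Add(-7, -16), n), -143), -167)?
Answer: Rational(16373, 3) ≈ 5457.7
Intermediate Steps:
n = Rational(-49, 3) (n = Mul(Rational(-1, 3), 49) = Rational(-49, 3) ≈ -16.333)
Add(Mul(Add(Add(-7, -16), n), -143), -167) = Add(Mul(Add(Add(-7, -16), Rational(-49, 3)), -143), -167) = Add(Mul(Add(-23, Rational(-49, 3)), -143), -167) = Add(Mul(Rational(-118, 3), -143), -167) = Add(Rational(16874, 3), -167) = Rational(16373, 3)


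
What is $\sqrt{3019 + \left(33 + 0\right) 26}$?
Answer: $\sqrt{3877} \approx 62.266$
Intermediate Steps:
$\sqrt{3019 + \left(33 + 0\right) 26} = \sqrt{3019 + 33 \cdot 26} = \sqrt{3019 + 858} = \sqrt{3877}$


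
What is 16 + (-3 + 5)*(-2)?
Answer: 12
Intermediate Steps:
16 + (-3 + 5)*(-2) = 16 + 2*(-2) = 16 - 4 = 12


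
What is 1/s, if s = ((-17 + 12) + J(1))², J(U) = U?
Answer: 1/16 ≈ 0.062500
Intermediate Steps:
s = 16 (s = ((-17 + 12) + 1)² = (-5 + 1)² = (-4)² = 16)
1/s = 1/16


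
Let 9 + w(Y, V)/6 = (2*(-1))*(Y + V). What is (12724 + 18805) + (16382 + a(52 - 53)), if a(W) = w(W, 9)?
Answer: 47761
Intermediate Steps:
w(Y, V) = -54 - 12*V - 12*Y (w(Y, V) = -54 + 6*((2*(-1))*(Y + V)) = -54 + 6*(-2*(V + Y)) = -54 + 6*(-2*V - 2*Y) = -54 + (-12*V - 12*Y) = -54 - 12*V - 12*Y)
a(W) = -162 - 12*W (a(W) = -54 - 12*9 - 12*W = -54 - 108 - 12*W = -162 - 12*W)
(12724 + 18805) + (16382 + a(52 - 53)) = (12724 + 18805) + (16382 + (-162 - 12*(52 - 53))) = 31529 + (16382 + (-162 - 12*(-1))) = 31529 + (16382 + (-162 + 12)) = 31529 + (16382 - 150) = 31529 + 16232 = 47761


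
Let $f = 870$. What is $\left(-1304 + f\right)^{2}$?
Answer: $188356$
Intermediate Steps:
$\left(-1304 + f\right)^{2} = \left(-1304 + 870\right)^{2} = \left(-434\right)^{2} = 188356$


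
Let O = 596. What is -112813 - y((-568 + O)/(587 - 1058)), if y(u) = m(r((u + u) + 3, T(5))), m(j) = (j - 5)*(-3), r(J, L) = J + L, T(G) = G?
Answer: -17710284/157 ≈ -1.1280e+5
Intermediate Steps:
m(j) = 15 - 3*j (m(j) = (-5 + j)*(-3) = 15 - 3*j)
y(u) = -9 - 6*u (y(u) = 15 - 3*(((u + u) + 3) + 5) = 15 - 3*((2*u + 3) + 5) = 15 - 3*((3 + 2*u) + 5) = 15 - 3*(8 + 2*u) = 15 + (-24 - 6*u) = -9 - 6*u)
-112813 - y((-568 + O)/(587 - 1058)) = -112813 - (-9 - 6*(-568 + 596)/(587 - 1058)) = -112813 - (-9 - 168/(-471)) = -112813 - (-9 - 168*(-1)/471) = -112813 - (-9 - 6*(-28/471)) = -112813 - (-9 + 56/157) = -112813 - 1*(-1357/157) = -112813 + 1357/157 = -17710284/157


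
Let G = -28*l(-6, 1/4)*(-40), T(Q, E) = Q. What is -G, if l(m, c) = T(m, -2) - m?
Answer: 0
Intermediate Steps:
l(m, c) = 0 (l(m, c) = m - m = 0)
G = 0 (G = -28*0*(-40) = 0*(-40) = 0)
-G = -1*0 = 0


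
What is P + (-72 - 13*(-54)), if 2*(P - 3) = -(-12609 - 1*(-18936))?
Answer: -5061/2 ≈ -2530.5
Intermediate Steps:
P = -6321/2 (P = 3 + (-(-12609 - 1*(-18936)))/2 = 3 + (-(-12609 + 18936))/2 = 3 + (-1*6327)/2 = 3 + (1/2)*(-6327) = 3 - 6327/2 = -6321/2 ≈ -3160.5)
P + (-72 - 13*(-54)) = -6321/2 + (-72 - 13*(-54)) = -6321/2 + (-72 + 702) = -6321/2 + 630 = -5061/2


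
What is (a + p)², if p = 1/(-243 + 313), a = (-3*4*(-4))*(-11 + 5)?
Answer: 406385281/4900 ≈ 82936.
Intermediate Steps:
a = -288 (a = -12*(-4)*(-6) = 48*(-6) = -288)
p = 1/70 ≈ 0.014286
(a + p)² = (-288 + 1/70)² = (-20159/70)² = 406385281/4900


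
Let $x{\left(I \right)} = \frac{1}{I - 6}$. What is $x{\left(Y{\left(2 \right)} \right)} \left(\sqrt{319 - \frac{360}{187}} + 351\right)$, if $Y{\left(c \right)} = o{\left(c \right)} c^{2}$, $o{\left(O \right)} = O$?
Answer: $\frac{351}{2} + \frac{\sqrt{11087791}}{374} \approx 184.4$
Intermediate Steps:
$Y{\left(c \right)} = c^{3}$ ($Y{\left(c \right)} = c c^{2} = c^{3}$)
$x{\left(I \right)} = \frac{1}{-6 + I}$
$x{\left(Y{\left(2 \right)} \right)} \left(\sqrt{319 - \frac{360}{187}} + 351\right) = \frac{\sqrt{319 - \frac{360}{187}} + 351}{-6 + 2^{3}} = \frac{\sqrt{319 - \frac{360}{187}} + 351}{-6 + 8} = \frac{\sqrt{319 - \frac{360}{187}} + 351}{2} = \frac{\sqrt{\frac{59293}{187}} + 351}{2} = \frac{\frac{\sqrt{11087791}}{187} + 351}{2} = \frac{351 + \frac{\sqrt{11087791}}{187}}{2} = \frac{351}{2} + \frac{\sqrt{11087791}}{374}$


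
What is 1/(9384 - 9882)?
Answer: -1/498 ≈ -0.0020080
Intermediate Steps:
1/(9384 - 9882) = 1/(-498) = -1/498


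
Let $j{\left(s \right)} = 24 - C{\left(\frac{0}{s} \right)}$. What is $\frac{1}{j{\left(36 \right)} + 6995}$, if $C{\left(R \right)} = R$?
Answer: $\frac{1}{7019} \approx 0.00014247$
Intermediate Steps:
$j{\left(s \right)} = 24$ ($j{\left(s \right)} = 24 - \frac{0}{s} = 24 - 0 = 24 + 0 = 24$)
$\frac{1}{j{\left(36 \right)} + 6995} = \frac{1}{24 + 6995} = \frac{1}{7019}$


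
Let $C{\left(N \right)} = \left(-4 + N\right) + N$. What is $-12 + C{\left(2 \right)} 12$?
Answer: $-12$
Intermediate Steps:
$C{\left(N \right)} = -4 + 2 N$
$-12 + C{\left(2 \right)} 12 = -12 + \left(-4 + 2 \cdot 2\right) 12 = -12 + \left(-4 + 4\right) 12 = -12 + 0 \cdot 12 = -12 + 0 = -12$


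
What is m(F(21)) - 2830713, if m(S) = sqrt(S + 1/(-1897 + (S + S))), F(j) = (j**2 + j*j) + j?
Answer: -2830713 + 2*sqrt(1869413)/91 ≈ -2.8307e+6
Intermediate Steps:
F(j) = j + 2*j**2 (F(j) = (j**2 + j**2) + j = 2*j**2 + j = j + 2*j**2)
m(S) = sqrt(S + 1/(-1897 + 2*S))
m(F(21)) - 2830713 = sqrt((1 + (21*(1 + 2*21))*(-1897 + 2*(21*(1 + 2*21))))/(-1897 + 2*(21*(1 + 2*21)))) - 2830713 = sqrt((1 + (21*(1 + 42))*(-1897 + 2*(21*(1 + 42))))/(-1897 + 2*(21*(1 + 42)))) - 2830713 = sqrt((1 + (21*43)*(-1897 + 2*(21*43)))/(-1897 + 2*(21*43))) - 2830713 = sqrt((1 + 903*(-1897 + 2*903))/(-1897 + 2*903)) - 2830713 = sqrt((1 + 903*(-1897 + 1806))/(-1897 + 1806)) - 2830713 = sqrt((1 + 903*(-91))/(-91)) - 2830713 = sqrt(-(1 - 82173)/91) - 2830713 = sqrt(-1/91*(-82172)) - 2830713 = sqrt(82172/91) - 2830713 = 2*sqrt(1869413)/91 - 2830713 = -2830713 + 2*sqrt(1869413)/91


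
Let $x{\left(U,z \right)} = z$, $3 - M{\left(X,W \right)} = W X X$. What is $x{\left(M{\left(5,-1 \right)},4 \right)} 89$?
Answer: $356$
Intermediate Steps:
$M{\left(X,W \right)} = 3 - W X^{2}$ ($M{\left(X,W \right)} = 3 - W X X = 3 - W X^{2}$)
$x{\left(M{\left(5,-1 \right)},4 \right)} 89 = 4 \cdot 89 = 356$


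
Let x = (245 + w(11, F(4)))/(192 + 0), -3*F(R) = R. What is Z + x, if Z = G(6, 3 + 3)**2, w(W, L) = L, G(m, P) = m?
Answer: 21467/576 ≈ 37.269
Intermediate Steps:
F(R) = -R/3
Z = 36 (Z = 6**2 = 36)
x = 731/576 (x = (245 - 1/3*4)/(192 + 0) = (245 - 4/3)/192 = (731/3)*(1/192) = 731/576 ≈ 1.2691)
Z + x = 36 + 731/576 = 21467/576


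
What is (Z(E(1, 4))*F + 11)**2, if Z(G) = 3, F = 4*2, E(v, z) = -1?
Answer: 1225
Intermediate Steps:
F = 8
(Z(E(1, 4))*F + 11)**2 = (3*8 + 11)**2 = (24 + 11)**2 = 35**2 = 1225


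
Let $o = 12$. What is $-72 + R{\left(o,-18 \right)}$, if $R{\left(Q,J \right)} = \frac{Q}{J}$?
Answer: $- \frac{218}{3} \approx -72.667$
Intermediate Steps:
$-72 + R{\left(o,-18 \right)} = -72 + \frac{12}{-18} = -72 + 12 \left(- \frac{1}{18}\right) = -72 - \frac{2}{3} = - \frac{218}{3}$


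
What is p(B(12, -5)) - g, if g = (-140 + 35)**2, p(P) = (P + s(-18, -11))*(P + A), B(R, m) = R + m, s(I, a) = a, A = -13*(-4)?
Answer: -11261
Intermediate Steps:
A = 52
p(P) = (-11 + P)*(52 + P) (p(P) = (P - 11)*(P + 52) = (-11 + P)*(52 + P))
g = 11025 (g = (-105)**2 = 11025)
p(B(12, -5)) - g = (-572 + (12 - 5)**2 + 41*(12 - 5)) - 1*11025 = (-572 + 7**2 + 41*7) - 11025 = (-572 + 49 + 287) - 11025 = -236 - 11025 = -11261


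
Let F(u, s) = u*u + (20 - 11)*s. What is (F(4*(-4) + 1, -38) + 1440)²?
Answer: 1750329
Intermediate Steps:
F(u, s) = u² + 9*s
(F(4*(-4) + 1, -38) + 1440)² = (((4*(-4) + 1)² + 9*(-38)) + 1440)² = (((-16 + 1)² - 342) + 1440)² = (((-15)² - 342) + 1440)² = ((225 - 342) + 1440)² = (-117 + 1440)² = 1323² = 1750329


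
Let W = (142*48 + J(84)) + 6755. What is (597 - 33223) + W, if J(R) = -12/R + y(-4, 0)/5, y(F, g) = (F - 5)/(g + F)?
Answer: -2667657/140 ≈ -19055.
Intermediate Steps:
y(F, g) = (-5 + F)/(F + g)
J(R) = 9/20 - 12/R (J(R) = -12/R + ((-5 - 4)/(-4 + 0))/5 = -12/R + (-9/(-4))*(⅕) = -12/R - ¼*(-9)*(⅕) = -12/R + (9/4)*(⅕) = -12/R + 9/20 = 9/20 - 12/R)
W = 1899983/140 (W = (142*48 + (9/20 - 12/84)) + 6755 = (6816 + (9/20 - 12*1/84)) + 6755 = (6816 + (9/20 - ⅐)) + 6755 = (6816 + 43/140) + 6755 = 954283/140 + 6755 = 1899983/140 ≈ 13571.)
(597 - 33223) + W = (597 - 33223) + 1899983/140 = -32626 + 1899983/140 = -2667657/140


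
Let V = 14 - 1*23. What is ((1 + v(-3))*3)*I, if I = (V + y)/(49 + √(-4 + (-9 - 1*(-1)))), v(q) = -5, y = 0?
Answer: 5292/2413 - 216*I*√3/2413 ≈ 2.1931 - 0.15504*I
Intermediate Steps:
V = -9 (V = 14 - 23 = -9)
I = -9/(49 + 2*I*√3) (I = (-9 + 0)/(49 + √(-4 + (-9 - 1*(-1)))) = -9/(49 + √(-4 + (-9 + 1))) = -9/(49 + √(-4 - 8)) = -9/(49 + √(-12)) = -9/(49 + 2*I*√3) ≈ -0.18276 + 0.01292*I)
((1 + v(-3))*3)*I = ((1 - 5)*3)*(-441/2413 + 18*I*√3/2413) = (-4*3)*(-441/2413 + 18*I*√3/2413) = -12*(-441/2413 + 18*I*√3/2413) = 5292/2413 - 216*I*√3/2413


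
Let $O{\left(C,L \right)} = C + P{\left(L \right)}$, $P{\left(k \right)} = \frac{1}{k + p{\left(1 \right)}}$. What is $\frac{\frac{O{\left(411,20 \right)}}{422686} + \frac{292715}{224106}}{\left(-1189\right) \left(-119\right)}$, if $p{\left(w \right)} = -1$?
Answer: $\frac{106934290235}{11575268768946162} \approx 9.2382 \cdot 10^{-6}$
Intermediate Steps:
$P{\left(k \right)} = \frac{1}{-1 + k}$ ($P{\left(k \right)} = \frac{1}{k - 1} = \frac{1}{-1 + k}$)
$O{\left(C,L \right)} = C + \frac{1}{-1 + L}$
$\frac{\frac{O{\left(411,20 \right)}}{422686} + \frac{292715}{224106}}{\left(-1189\right) \left(-119\right)} = \frac{\frac{\frac{1}{-1 + 20} \left(1 + 411 \left(-1 + 20\right)\right)}{422686} + \frac{292715}{224106}}{\left(-1189\right) \left(-119\right)} = \frac{\frac{1 + 411 \cdot 19}{19} \cdot \frac{1}{422686} + 292715 \cdot \frac{1}{224106}}{141491} = \left(\frac{1 + 7809}{19} \cdot \frac{1}{422686} + \frac{292715}{224106}\right) \frac{1}{141491} = \left(\frac{1}{19} \cdot 7810 \cdot \frac{1}{422686} + \frac{292715}{224106}\right) \frac{1}{141491} = \left(\frac{7810}{19} \cdot \frac{1}{422686} + \frac{292715}{224106}\right) \frac{1}{141491} = \left(\frac{355}{365047} + \frac{292715}{224106}\right) \frac{1}{141491} = \frac{106934290235}{81809222982} \cdot \frac{1}{141491} = \frac{106934290235}{11575268768946162}$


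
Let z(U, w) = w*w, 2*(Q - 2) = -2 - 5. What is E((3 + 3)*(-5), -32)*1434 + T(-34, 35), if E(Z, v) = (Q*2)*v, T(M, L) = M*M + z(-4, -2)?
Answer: 138824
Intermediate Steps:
Q = -3/2 (Q = 2 + (-2 - 5)/2 = 2 + (1/2)*(-7) = 2 - 7/2 = -3/2 ≈ -1.5000)
z(U, w) = w**2
T(M, L) = 4 + M**2 (T(M, L) = M*M + (-2)**2 = M**2 + 4 = 4 + M**2)
E(Z, v) = -3*v (E(Z, v) = (-3/2*2)*v = -3*v)
E((3 + 3)*(-5), -32)*1434 + T(-34, 35) = -3*(-32)*1434 + (4 + (-34)**2) = 96*1434 + (4 + 1156) = 137664 + 1160 = 138824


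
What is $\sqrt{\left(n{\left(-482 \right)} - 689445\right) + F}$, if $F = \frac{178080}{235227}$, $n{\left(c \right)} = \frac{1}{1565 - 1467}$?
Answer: $\frac{i \sqrt{830781935176335218}}{1097726} \approx 830.33 i$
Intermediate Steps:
$n{\left(c \right)} = \frac{1}{98}$
$F = \frac{59360}{78409}$ ($F = 178080 \cdot \frac{1}{235227} = \frac{59360}{78409} \approx 0.75706$)
$\sqrt{\left(n{\left(-482 \right)} - 689445\right) + F} = \sqrt{\left(\frac{1}{98} - 689445\right) + \frac{59360}{78409}} = \sqrt{- \frac{67565609}{98} + \frac{59360}{78409}} = \sqrt{- \frac{5297746018801}{7684082}} = \frac{i \sqrt{830781935176335218}}{1097726}$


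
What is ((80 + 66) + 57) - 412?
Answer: -209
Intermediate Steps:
((80 + 66) + 57) - 412 = (146 + 57) - 412 = 203 - 412 = -209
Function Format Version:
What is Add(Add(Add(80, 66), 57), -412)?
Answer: -209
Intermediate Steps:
Add(Add(Add(80, 66), 57), -412) = Add(Add(146, 57), -412) = Add(203, -412) = -209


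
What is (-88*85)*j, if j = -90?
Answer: 673200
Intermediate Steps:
(-88*85)*j = -88*85*(-90) = -7480*(-90) = 673200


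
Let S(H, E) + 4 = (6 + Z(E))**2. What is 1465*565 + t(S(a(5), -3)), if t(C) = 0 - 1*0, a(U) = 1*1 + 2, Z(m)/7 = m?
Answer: 827725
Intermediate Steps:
Z(m) = 7*m
a(U) = 3 (a(U) = 1 + 2 = 3)
S(H, E) = -4 + (6 + 7*E)**2
t(C) = 0 (t(C) = 0 + 0 = 0)
1465*565 + t(S(a(5), -3)) = 1465*565 + 0 = 827725 + 0 = 827725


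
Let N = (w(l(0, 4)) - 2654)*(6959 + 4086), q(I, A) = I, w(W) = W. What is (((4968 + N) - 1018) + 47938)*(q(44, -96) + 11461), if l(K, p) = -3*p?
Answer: -338178913410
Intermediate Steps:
N = -29445970 (N = (-3*4 - 2654)*(6959 + 4086) = (-12 - 2654)*11045 = -2666*11045 = -29445970)
(((4968 + N) - 1018) + 47938)*(q(44, -96) + 11461) = (((4968 - 29445970) - 1018) + 47938)*(44 + 11461) = ((-29441002 - 1018) + 47938)*11505 = (-29442020 + 47938)*11505 = -29394082*11505 = -338178913410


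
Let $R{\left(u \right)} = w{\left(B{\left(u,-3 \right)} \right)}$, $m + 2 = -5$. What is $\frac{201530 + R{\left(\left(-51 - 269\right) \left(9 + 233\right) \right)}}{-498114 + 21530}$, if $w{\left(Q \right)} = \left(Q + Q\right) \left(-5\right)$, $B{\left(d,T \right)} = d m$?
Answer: $\frac{2609635}{238292} \approx 10.951$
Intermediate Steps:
$m = -7$ ($m = -2 - 5 = -7$)
$B{\left(d,T \right)} = - 7 d$ ($B{\left(d,T \right)} = d \left(-7\right) = - 7 d$)
$w{\left(Q \right)} = - 10 Q$ ($w{\left(Q \right)} = 2 Q \left(-5\right) = - 10 Q$)
$R{\left(u \right)} = 70 u$ ($R{\left(u \right)} = - 10 \left(- 7 u\right) = 70 u$)
$\frac{201530 + R{\left(\left(-51 - 269\right) \left(9 + 233\right) \right)}}{-498114 + 21530} = \frac{201530 + 70 \left(-51 - 269\right) \left(9 + 233\right)}{-498114 + 21530} = \frac{201530 + 70 \left(\left(-320\right) 242\right)}{-476584} = \left(201530 + 70 \left(-77440\right)\right) \left(- \frac{1}{476584}\right) = \left(201530 - 5420800\right) \left(- \frac{1}{476584}\right) = \left(-5219270\right) \left(- \frac{1}{476584}\right) = \frac{2609635}{238292}$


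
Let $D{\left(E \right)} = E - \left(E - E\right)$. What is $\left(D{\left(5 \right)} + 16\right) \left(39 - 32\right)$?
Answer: $147$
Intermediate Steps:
$D{\left(E \right)} = E$ ($D{\left(E \right)} = E - 0 = E + 0 = E$)
$\left(D{\left(5 \right)} + 16\right) \left(39 - 32\right) = \left(5 + 16\right) \left(39 - 32\right) = 21 \cdot 7 = 147$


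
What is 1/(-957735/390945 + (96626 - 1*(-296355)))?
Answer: 26063/10242199954 ≈ 2.5447e-6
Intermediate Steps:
1/(-957735/390945 + (96626 - 1*(-296355))) = 1/(-957735*1/390945 + (96626 + 296355)) = 1/(-63849/26063 + 392981) = 1/(10242199954/26063) = 26063/10242199954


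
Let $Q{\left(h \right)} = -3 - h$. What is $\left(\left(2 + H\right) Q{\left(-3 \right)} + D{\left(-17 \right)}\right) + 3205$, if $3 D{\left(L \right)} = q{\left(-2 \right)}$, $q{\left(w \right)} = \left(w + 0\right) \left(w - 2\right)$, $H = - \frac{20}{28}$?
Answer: $\frac{9623}{3} \approx 3207.7$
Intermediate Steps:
$H = - \frac{5}{7}$ ($H = \left(-20\right) \frac{1}{28} = - \frac{5}{7} \approx -0.71429$)
$q{\left(w \right)} = w \left(-2 + w\right)$
$D{\left(L \right)} = \frac{8}{3}$ ($D{\left(L \right)} = \frac{\left(-2\right) \left(-2 - 2\right)}{3} = \frac{\left(-2\right) \left(-4\right)}{3} = \frac{1}{3} \cdot 8 = \frac{8}{3}$)
$\left(\left(2 + H\right) Q{\left(-3 \right)} + D{\left(-17 \right)}\right) + 3205 = \left(\left(2 - \frac{5}{7}\right) \left(-3 - -3\right) + \frac{8}{3}\right) + 3205 = \left(\frac{9 \left(-3 + 3\right)}{7} + \frac{8}{3}\right) + 3205 = \left(\frac{9}{7} \cdot 0 + \frac{8}{3}\right) + 3205 = \left(0 + \frac{8}{3}\right) + 3205 = \frac{8}{3} + 3205 = \frac{9623}{3}$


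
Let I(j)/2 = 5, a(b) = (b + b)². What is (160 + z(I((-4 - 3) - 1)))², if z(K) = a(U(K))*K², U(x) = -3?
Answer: 14137600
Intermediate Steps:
a(b) = 4*b² (a(b) = (2*b)² = 4*b²)
I(j) = 10 (I(j) = 2*5 = 10)
z(K) = 36*K² (z(K) = (4*(-3)²)*K² = (4*9)*K² = 36*K²)
(160 + z(I((-4 - 3) - 1)))² = (160 + 36*10²)² = (160 + 36*100)² = (160 + 3600)² = 3760² = 14137600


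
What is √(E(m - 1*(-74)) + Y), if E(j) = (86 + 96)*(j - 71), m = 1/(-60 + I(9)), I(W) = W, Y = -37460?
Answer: 2*I*√24005649/51 ≈ 192.14*I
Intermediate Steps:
m = -1/51 (m = 1/(-60 + 9) = 1/(-51) = -1/51 ≈ -0.019608)
E(j) = -12922 + 182*j (E(j) = 182*(-71 + j) = -12922 + 182*j)
√(E(m - 1*(-74)) + Y) = √((-12922 + 182*(-1/51 - 1*(-74))) - 37460) = √((-12922 + 182*(-1/51 + 74)) - 37460) = √((-12922 + 182*(3773/51)) - 37460) = √((-12922 + 686686/51) - 37460) = √(27664/51 - 37460) = √(-1882796/51) = 2*I*√24005649/51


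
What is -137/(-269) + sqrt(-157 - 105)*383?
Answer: 137/269 + 383*I*sqrt(262) ≈ 0.50929 + 6199.4*I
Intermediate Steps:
-137/(-269) + sqrt(-157 - 105)*383 = -137*(-1/269) + sqrt(-262)*383 = 137/269 + (I*sqrt(262))*383 = 137/269 + 383*I*sqrt(262)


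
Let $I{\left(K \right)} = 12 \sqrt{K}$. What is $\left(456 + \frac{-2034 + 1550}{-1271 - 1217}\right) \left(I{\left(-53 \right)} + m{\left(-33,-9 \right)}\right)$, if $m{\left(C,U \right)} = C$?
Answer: $- \frac{9363849}{622} + \frac{1702518 i \sqrt{53}}{311} \approx -15054.0 + 39854.0 i$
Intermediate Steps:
$\left(456 + \frac{-2034 + 1550}{-1271 - 1217}\right) \left(I{\left(-53 \right)} + m{\left(-33,-9 \right)}\right) = \left(456 + \frac{-2034 + 1550}{-1271 - 1217}\right) \left(12 \sqrt{-53} - 33\right) = \left(456 - \frac{484}{-2488}\right) \left(12 i \sqrt{53} - 33\right) = \left(456 - - \frac{121}{622}\right) \left(12 i \sqrt{53} - 33\right) = \left(456 + \frac{121}{622}\right) \left(-33 + 12 i \sqrt{53}\right) = \frac{283753 \left(-33 + 12 i \sqrt{53}\right)}{622} = - \frac{9363849}{622} + \frac{1702518 i \sqrt{53}}{311}$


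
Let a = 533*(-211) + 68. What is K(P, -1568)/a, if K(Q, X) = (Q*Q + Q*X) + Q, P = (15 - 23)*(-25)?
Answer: 54680/22479 ≈ 2.4325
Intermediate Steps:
P = 200 (P = -8*(-25) = 200)
K(Q, X) = Q + Q² + Q*X (K(Q, X) = (Q² + Q*X) + Q = Q + Q² + Q*X)
a = -112395 (a = -112463 + 68 = -112395)
K(P, -1568)/a = (200*(1 + 200 - 1568))/(-112395) = (200*(-1367))*(-1/112395) = -273400*(-1/112395) = 54680/22479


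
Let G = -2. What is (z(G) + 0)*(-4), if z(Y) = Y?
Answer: 8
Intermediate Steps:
(z(G) + 0)*(-4) = (-2 + 0)*(-4) = -2*(-4) = 8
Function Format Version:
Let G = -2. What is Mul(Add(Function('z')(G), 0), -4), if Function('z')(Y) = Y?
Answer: 8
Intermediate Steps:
Mul(Add(Function('z')(G), 0), -4) = Mul(Add(-2, 0), -4) = Mul(-2, -4) = 8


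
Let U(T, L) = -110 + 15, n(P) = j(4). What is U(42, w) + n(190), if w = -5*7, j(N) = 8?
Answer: -87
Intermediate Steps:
w = -35
n(P) = 8
U(T, L) = -95
U(42, w) + n(190) = -95 + 8 = -87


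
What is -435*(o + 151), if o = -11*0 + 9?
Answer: -69600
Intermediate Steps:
o = 9 (o = 0 + 9 = 9)
-435*(o + 151) = -435*(9 + 151) = -435*160 = -69600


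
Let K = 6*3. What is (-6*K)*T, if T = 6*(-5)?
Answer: 3240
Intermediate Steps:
T = -30
K = 18
(-6*K)*T = -6*18*(-30) = -108*(-30) = 3240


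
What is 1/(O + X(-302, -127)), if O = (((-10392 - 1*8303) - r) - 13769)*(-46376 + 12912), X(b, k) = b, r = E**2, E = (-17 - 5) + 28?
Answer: 1/1087579698 ≈ 9.1947e-10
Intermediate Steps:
E = 6 (E = -22 + 28 = 6)
r = 36 (r = 6**2 = 36)
O = 1087580000 (O = (((-10392 - 1*8303) - 1*36) - 13769)*(-46376 + 12912) = (((-10392 - 8303) - 36) - 13769)*(-33464) = ((-18695 - 36) - 13769)*(-33464) = (-18731 - 13769)*(-33464) = -32500*(-33464) = 1087580000)
1/(O + X(-302, -127)) = 1/(1087580000 - 302) = 1/1087579698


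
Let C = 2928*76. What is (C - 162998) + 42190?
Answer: 101720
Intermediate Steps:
C = 222528
(C - 162998) + 42190 = (222528 - 162998) + 42190 = 59530 + 42190 = 101720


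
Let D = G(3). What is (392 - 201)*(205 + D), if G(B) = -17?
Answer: 35908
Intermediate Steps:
D = -17
(392 - 201)*(205 + D) = (392 - 201)*(205 - 17) = 191*188 = 35908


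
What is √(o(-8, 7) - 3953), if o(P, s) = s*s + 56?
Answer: 2*I*√962 ≈ 62.032*I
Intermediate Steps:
o(P, s) = 56 + s² (o(P, s) = s² + 56 = 56 + s²)
√(o(-8, 7) - 3953) = √((56 + 7²) - 3953) = √((56 + 49) - 3953) = √(105 - 3953) = √(-3848) = 2*I*√962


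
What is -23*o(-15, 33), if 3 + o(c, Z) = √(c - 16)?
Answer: 69 - 23*I*√31 ≈ 69.0 - 128.06*I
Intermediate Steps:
o(c, Z) = -3 + √(-16 + c) (o(c, Z) = -3 + √(c - 16) = -3 + √(-16 + c))
-23*o(-15, 33) = -23*(-3 + √(-16 - 15)) = -23*(-3 + √(-31)) = -23*(-3 + I*√31) = 69 - 23*I*√31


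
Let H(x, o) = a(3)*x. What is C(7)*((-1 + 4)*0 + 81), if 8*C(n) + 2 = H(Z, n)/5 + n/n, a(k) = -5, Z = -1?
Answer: 0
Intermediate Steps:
H(x, o) = -5*x
C(n) = 0 (C(n) = -¼ + (-5*(-1)/5 + n/n)/8 = -¼ + (5*(⅕) + 1)/8 = -¼ + (1 + 1)/8 = -¼ + (⅛)*2 = -¼ + ¼ = 0)
C(7)*((-1 + 4)*0 + 81) = 0*((-1 + 4)*0 + 81) = 0*(3*0 + 81) = 0*(0 + 81) = 0*81 = 0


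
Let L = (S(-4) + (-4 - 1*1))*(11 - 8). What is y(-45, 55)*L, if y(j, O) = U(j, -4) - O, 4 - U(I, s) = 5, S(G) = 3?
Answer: 336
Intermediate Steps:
U(I, s) = -1 (U(I, s) = 4 - 1*5 = 4 - 5 = -1)
L = -6 (L = (3 + (-4 - 1*1))*(11 - 8) = (3 + (-4 - 1))*3 = (3 - 5)*3 = -2*3 = -6)
y(j, O) = -1 - O
y(-45, 55)*L = (-1 - 1*55)*(-6) = (-1 - 55)*(-6) = -56*(-6) = 336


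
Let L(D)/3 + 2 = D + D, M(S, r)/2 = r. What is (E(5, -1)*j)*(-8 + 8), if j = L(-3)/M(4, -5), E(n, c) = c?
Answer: 0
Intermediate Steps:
M(S, r) = 2*r
L(D) = -6 + 6*D (L(D) = -6 + 3*(D + D) = -6 + 3*(2*D) = -6 + 6*D)
j = 12/5 (j = (-6 + 6*(-3))/((2*(-5))) = (-6 - 18)/(-10) = -24*(-1/10) = 12/5 ≈ 2.4000)
(E(5, -1)*j)*(-8 + 8) = (-1*12/5)*(-8 + 8) = -12/5*0 = 0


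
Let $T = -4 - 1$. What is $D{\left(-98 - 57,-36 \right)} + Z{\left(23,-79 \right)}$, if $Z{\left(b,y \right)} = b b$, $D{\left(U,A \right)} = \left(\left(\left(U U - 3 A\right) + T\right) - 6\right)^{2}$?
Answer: $581871413$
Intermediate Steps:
$T = -5$ ($T = -4 - 1 = -5$)
$D{\left(U,A \right)} = \left(-11 + U^{2} - 3 A\right)^{2}$ ($D{\left(U,A \right)} = \left(\left(\left(U U - 3 A\right) - 5\right) - 6\right)^{2} = \left(\left(\left(U^{2} - 3 A\right) - 5\right) - 6\right)^{2} = \left(\left(-5 + U^{2} - 3 A\right) - 6\right)^{2} = \left(-11 + U^{2} - 3 A\right)^{2}$)
$Z{\left(b,y \right)} = b^{2}$
$D{\left(-98 - 57,-36 \right)} + Z{\left(23,-79 \right)} = \left(11 - \left(-98 - 57\right)^{2} + 3 \left(-36\right)\right)^{2} + 23^{2} = \left(11 - \left(-98 - 57\right)^{2} - 108\right)^{2} + 529 = \left(11 - \left(-155\right)^{2} - 108\right)^{2} + 529 = \left(11 - 24025 - 108\right)^{2} + 529 = \left(-24122\right)^{2} + 529 = 581870884 + 529 = 581871413$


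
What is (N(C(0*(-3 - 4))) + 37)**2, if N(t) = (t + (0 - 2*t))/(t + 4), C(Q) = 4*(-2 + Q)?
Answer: 1225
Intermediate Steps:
C(Q) = -8 + 4*Q
N(t) = -t/(4 + t) (N(t) = (t - 2*t)/(4 + t) = (-t)/(4 + t) = -t/(4 + t))
(N(C(0*(-3 - 4))) + 37)**2 = (-(-8 + 4*(0*(-3 - 4)))/(4 + (-8 + 4*(0*(-3 - 4)))) + 37)**2 = (-(-8 + 4*(0*(-7)))/(4 + (-8 + 4*(0*(-7)))) + 37)**2 = (-(-8 + 4*0)/(4 + (-8 + 4*0)) + 37)**2 = (-(-8 + 0)/(4 + (-8 + 0)) + 37)**2 = (-1*(-8)/(4 - 8) + 37)**2 = (-1*(-8)/(-4) + 37)**2 = (-1*(-8)*(-1/4) + 37)**2 = (-2 + 37)**2 = 35**2 = 1225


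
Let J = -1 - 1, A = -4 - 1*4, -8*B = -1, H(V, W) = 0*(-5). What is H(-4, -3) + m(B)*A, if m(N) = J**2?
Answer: -32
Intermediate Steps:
H(V, W) = 0
B = 1/8 (B = -1/8*(-1) = 1/8 ≈ 0.12500)
A = -8 (A = -4 - 4 = -8)
J = -2
m(N) = 4 (m(N) = (-2)**2 = 4)
H(-4, -3) + m(B)*A = 0 + 4*(-8) = 0 - 32 = -32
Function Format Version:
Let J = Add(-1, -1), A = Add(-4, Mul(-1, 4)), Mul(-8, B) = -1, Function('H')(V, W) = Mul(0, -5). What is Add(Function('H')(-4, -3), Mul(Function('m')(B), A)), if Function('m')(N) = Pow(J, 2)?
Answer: -32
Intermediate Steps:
Function('H')(V, W) = 0
B = Rational(1, 8) (B = Mul(Rational(-1, 8), -1) = Rational(1, 8) ≈ 0.12500)
A = -8 (A = Add(-4, -4) = -8)
J = -2
Function('m')(N) = 4 (Function('m')(N) = Pow(-2, 2) = 4)
Add(Function('H')(-4, -3), Mul(Function('m')(B), A)) = Add(0, Mul(4, -8)) = Add(0, -32) = -32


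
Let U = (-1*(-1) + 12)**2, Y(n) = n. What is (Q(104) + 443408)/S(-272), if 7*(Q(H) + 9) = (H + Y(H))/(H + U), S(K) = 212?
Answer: 65179669/31164 ≈ 2091.5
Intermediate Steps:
U = 169 (U = (1 + 12)**2 = 13**2 = 169)
Q(H) = -9 + 2*H/(7*(169 + H)) (Q(H) = -9 + ((H + H)/(H + 169))/7 = -9 + ((2*H)/(169 + H))/7 = -9 + (2*H/(169 + H))/7 = -9 + 2*H/(7*(169 + H)))
(Q(104) + 443408)/S(-272) = ((-10647 - 61*104)/(7*(169 + 104)) + 443408)/212 = ((1/7)*(-10647 - 6344)/273 + 443408)*(1/212) = ((1/7)*(1/273)*(-16991) + 443408)*(1/212) = (-1307/147 + 443408)*(1/212) = (65179669/147)*(1/212) = 65179669/31164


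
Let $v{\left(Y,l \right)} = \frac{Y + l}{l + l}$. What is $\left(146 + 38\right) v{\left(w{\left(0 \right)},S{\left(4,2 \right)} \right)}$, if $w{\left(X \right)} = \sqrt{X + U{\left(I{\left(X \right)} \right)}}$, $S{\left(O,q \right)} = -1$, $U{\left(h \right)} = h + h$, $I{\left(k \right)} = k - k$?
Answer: $92$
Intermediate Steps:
$I{\left(k \right)} = 0$
$U{\left(h \right)} = 2 h$
$w{\left(X \right)} = \sqrt{X}$ ($w{\left(X \right)} = \sqrt{X + 2 \cdot 0} = \sqrt{X + 0} = \sqrt{X}$)
$v{\left(Y,l \right)} = \frac{Y + l}{2 l}$
$\left(146 + 38\right) v{\left(w{\left(0 \right)},S{\left(4,2 \right)} \right)} = \left(146 + 38\right) \frac{\sqrt{0} - 1}{2 \left(-1\right)} = 184 \cdot \frac{1}{2} \left(-1\right) \left(0 - 1\right) = 184 \cdot \frac{1}{2} \left(-1\right) \left(-1\right) = 184 \cdot \frac{1}{2} = 92$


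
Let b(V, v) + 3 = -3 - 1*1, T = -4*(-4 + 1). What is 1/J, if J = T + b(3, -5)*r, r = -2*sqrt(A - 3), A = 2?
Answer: 3/85 - 7*I/170 ≈ 0.035294 - 0.041176*I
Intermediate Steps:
T = 12 (T = -4*(-3) = 12)
b(V, v) = -7 (b(V, v) = -3 + (-3 - 1*1) = -3 + (-3 - 1) = -3 - 4 = -7)
r = -2*I (r = -2*sqrt(2 - 3) = -2*I ≈ -2.0*I)
J = 12 + 14*I (J = 12 - (-14)*I = 12 + 14*I ≈ 12.0 + 14.0*I)
1/J = 1/(12 + 14*I) = (12 - 14*I)/340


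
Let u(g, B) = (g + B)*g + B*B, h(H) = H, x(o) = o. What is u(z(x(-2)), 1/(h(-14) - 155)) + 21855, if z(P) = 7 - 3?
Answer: 624656956/28561 ≈ 21871.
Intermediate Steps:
z(P) = 4
u(g, B) = B² + g*(B + g) (u(g, B) = (B + g)*g + B² = g*(B + g) + B² = B² + g*(B + g))
u(z(x(-2)), 1/(h(-14) - 155)) + 21855 = ((1/(-14 - 155))² + 4² + 4/(-14 - 155)) + 21855 = ((1/(-169))² + 16 + 4/(-169)) + 21855 = ((-1/169)² + 16 - 1/169*4) + 21855 = (1/28561 + 16 - 4/169) + 21855 = 456301/28561 + 21855 = 624656956/28561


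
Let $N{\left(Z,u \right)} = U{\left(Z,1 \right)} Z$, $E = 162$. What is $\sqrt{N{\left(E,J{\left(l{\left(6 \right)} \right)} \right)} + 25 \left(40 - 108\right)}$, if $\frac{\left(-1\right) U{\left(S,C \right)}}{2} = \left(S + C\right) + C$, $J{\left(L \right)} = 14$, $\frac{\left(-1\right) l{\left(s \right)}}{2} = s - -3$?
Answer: $2 i \sqrt{13709} \approx 234.17 i$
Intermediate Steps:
$l{\left(s \right)} = -6 - 2 s$ ($l{\left(s \right)} = - 2 \left(s - -3\right) = - 2 \left(s + 3\right) = - 2 \left(3 + s\right) = -6 - 2 s$)
$U{\left(S,C \right)} = - 4 C - 2 S$ ($U{\left(S,C \right)} = - 2 \left(\left(S + C\right) + C\right) = - 2 \left(\left(C + S\right) + C\right) = - 2 \left(S + 2 C\right) = - 4 C - 2 S$)
$N{\left(Z,u \right)} = Z \left(-4 - 2 Z\right)$ ($N{\left(Z,u \right)} = \left(\left(-4\right) 1 - 2 Z\right) Z = \left(-4 - 2 Z\right) Z = Z \left(-4 - 2 Z\right)$)
$\sqrt{N{\left(E,J{\left(l{\left(6 \right)} \right)} \right)} + 25 \left(40 - 108\right)} = \sqrt{\left(-2\right) 162 \left(2 + 162\right) + 25 \left(40 - 108\right)} = \sqrt{\left(-2\right) 162 \cdot 164 + 25 \left(-68\right)} = \sqrt{-53136 - 1700} = \sqrt{-54836} = 2 i \sqrt{13709}$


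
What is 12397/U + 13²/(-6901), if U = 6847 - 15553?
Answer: -87023011/60080106 ≈ -1.4485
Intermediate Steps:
U = -8706
12397/U + 13²/(-6901) = 12397/(-8706) + 13²/(-6901) = 12397*(-1/8706) + 169*(-1/6901) = -12397/8706 - 169/6901 = -87023011/60080106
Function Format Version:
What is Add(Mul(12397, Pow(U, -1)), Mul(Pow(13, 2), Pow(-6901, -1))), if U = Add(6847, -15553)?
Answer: Rational(-87023011, 60080106) ≈ -1.4485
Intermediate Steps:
U = -8706
Add(Mul(12397, Pow(U, -1)), Mul(Pow(13, 2), Pow(-6901, -1))) = Add(Mul(12397, Pow(-8706, -1)), Mul(Pow(13, 2), Pow(-6901, -1))) = Add(Mul(12397, Rational(-1, 8706)), Mul(169, Rational(-1, 6901))) = Add(Rational(-12397, 8706), Rational(-169, 6901)) = Rational(-87023011, 60080106)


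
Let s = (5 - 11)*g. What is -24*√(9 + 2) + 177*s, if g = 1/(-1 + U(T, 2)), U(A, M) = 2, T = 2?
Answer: -1062 - 24*√11 ≈ -1141.6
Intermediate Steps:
g = 1 (g = 1/(-1 + 2) = 1/1 = 1)
s = -6 (s = (5 - 11)*1 = -6*1 = -6)
-24*√(9 + 2) + 177*s = -24*√(9 + 2) + 177*(-6) = -24*√11 - 1062 = -1062 - 24*√11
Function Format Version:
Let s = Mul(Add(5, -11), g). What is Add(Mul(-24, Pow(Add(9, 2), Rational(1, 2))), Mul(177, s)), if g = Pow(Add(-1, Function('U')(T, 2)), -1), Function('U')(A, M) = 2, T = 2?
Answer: Add(-1062, Mul(-24, Pow(11, Rational(1, 2)))) ≈ -1141.6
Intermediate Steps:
g = 1 (g = Pow(Add(-1, 2), -1) = Pow(1, -1) = 1)
s = -6 (s = Mul(Add(5, -11), 1) = Mul(-6, 1) = -6)
Add(Mul(-24, Pow(Add(9, 2), Rational(1, 2))), Mul(177, s)) = Add(Mul(-24, Pow(Add(9, 2), Rational(1, 2))), Mul(177, -6)) = Add(Mul(-24, Pow(11, Rational(1, 2))), -1062) = Add(-1062, Mul(-24, Pow(11, Rational(1, 2))))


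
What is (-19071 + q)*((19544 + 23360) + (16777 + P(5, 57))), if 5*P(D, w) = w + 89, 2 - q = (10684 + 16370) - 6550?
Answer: -11814558723/5 ≈ -2.3629e+9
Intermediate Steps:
q = -20502 (q = 2 - ((10684 + 16370) - 6550) = 2 - (27054 - 6550) = 2 - 1*20504 = 2 - 20504 = -20502)
P(D, w) = 89/5 + w/5 (P(D, w) = (w + 89)/5 = (89 + w)/5 = 89/5 + w/5)
(-19071 + q)*((19544 + 23360) + (16777 + P(5, 57))) = (-19071 - 20502)*((19544 + 23360) + (16777 + (89/5 + (1/5)*57))) = -39573*(42904 + (16777 + (89/5 + 57/5))) = -39573*(42904 + (16777 + 146/5)) = -39573*(42904 + 84031/5) = -39573*298551/5 = -11814558723/5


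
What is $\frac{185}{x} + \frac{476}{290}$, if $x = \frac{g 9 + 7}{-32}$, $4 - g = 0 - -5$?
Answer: $\frac{429438}{145} \approx 2961.6$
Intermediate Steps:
$g = -1$ ($g = 4 - \left(0 - -5\right) = 4 - \left(0 + 5\right) = 4 - 5 = -1$)
$x = \frac{1}{16}$ ($x = \frac{\left(-1\right) 9 + 7}{-32} = \left(-9 + 7\right) \left(- \frac{1}{32}\right) = \left(-2\right) \left(- \frac{1}{32}\right) = \frac{1}{16} \approx 0.0625$)
$\frac{185}{x} + \frac{476}{290} = 185 \frac{1}{\frac{1}{16}} + \frac{476}{290} = 185 \cdot 16 + 476 \cdot \frac{1}{290} = 2960 + \frac{238}{145} = \frac{429438}{145}$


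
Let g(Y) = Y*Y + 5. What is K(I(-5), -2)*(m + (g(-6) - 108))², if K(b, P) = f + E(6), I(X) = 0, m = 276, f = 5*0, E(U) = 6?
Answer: 262086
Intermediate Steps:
g(Y) = 5 + Y² (g(Y) = Y² + 5 = 5 + Y²)
f = 0
K(b, P) = 6 (K(b, P) = 0 + 6 = 6)
K(I(-5), -2)*(m + (g(-6) - 108))² = 6*(276 + ((5 + (-6)²) - 108))² = 6*(276 + ((5 + 36) - 108))² = 6*(276 + (41 - 108))² = 6*(276 - 67)² = 6*209² = 6*43681 = 262086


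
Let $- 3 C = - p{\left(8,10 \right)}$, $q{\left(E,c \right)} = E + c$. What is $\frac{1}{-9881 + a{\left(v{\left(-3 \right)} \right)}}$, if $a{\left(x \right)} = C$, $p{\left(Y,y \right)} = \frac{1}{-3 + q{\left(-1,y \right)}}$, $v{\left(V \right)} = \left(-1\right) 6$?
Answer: $- \frac{18}{177857} \approx -0.0001012$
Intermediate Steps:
$v{\left(V \right)} = -6$
$p{\left(Y,y \right)} = \frac{1}{-4 + y}$ ($p{\left(Y,y \right)} = \frac{1}{-3 + \left(-1 + y\right)} = \frac{1}{-4 + y}$)
$C = \frac{1}{18}$ ($C = - \frac{\left(-1\right) \frac{1}{-4 + 10}}{3} = - \frac{\left(-1\right) \frac{1}{6}}{3} = \left(- \frac{1}{3}\right) \left(- \frac{1}{6}\right) = \frac{1}{18} \approx 0.055556$)
$a{\left(x \right)} = \frac{1}{18}$
$\frac{1}{-9881 + a{\left(v{\left(-3 \right)} \right)}} = \frac{1}{-9881 + \frac{1}{18}} = \frac{1}{- \frac{177857}{18}} = - \frac{18}{177857}$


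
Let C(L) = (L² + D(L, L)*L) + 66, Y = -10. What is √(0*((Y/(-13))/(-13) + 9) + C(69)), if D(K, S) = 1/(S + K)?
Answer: √19310/2 ≈ 69.480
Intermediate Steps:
D(K, S) = 1/(K + S)
C(L) = 133/2 + L² (C(L) = (L² + L/(L + L)) + 66 = (L² + L/((2*L))) + 66 = (L² + (1/(2*L))*L) + 66 = (L² + ½) + 66 = (½ + L²) + 66 = 133/2 + L²)
√(0*((Y/(-13))/(-13) + 9) + C(69)) = √(0*(-10/(-13)/(-13) + 9) + (133/2 + 69²)) = √(0*(-10*(-1/13)*(-1/13) + 9) + (133/2 + 4761)) = √(0*((10/13)*(-1/13) + 9) + 9655/2) = √(0*(-10/169 + 9) + 9655/2) = √(0*(1511/169) + 9655/2) = √(0 + 9655/2) = √(9655/2) = √19310/2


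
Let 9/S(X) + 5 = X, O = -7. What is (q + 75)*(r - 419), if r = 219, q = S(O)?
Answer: -14850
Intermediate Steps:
S(X) = 9/(-5 + X)
q = -¾ (q = 9/(-5 - 7) = 9/(-12) = 9*(-1/12) = -¾ ≈ -0.75000)
(q + 75)*(r - 419) = (-¾ + 75)*(219 - 419) = (297/4)*(-200) = -14850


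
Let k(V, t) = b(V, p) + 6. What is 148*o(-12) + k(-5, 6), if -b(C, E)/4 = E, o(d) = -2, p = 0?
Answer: -290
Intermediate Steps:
b(C, E) = -4*E
k(V, t) = 6 (k(V, t) = -4*0 + 6 = 0 + 6 = 6)
148*o(-12) + k(-5, 6) = 148*(-2) + 6 = -296 + 6 = -290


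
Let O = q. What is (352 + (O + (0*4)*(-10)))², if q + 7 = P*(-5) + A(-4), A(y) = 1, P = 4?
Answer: 106276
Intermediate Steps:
q = -26 (q = -7 + (4*(-5) + 1) = -7 + (-20 + 1) = -7 - 19 = -26)
O = -26
(352 + (O + (0*4)*(-10)))² = (352 + (-26 + (0*4)*(-10)))² = (352 + (-26 + 0*(-10)))² = (352 + (-26 + 0))² = (352 - 26)² = 326² = 106276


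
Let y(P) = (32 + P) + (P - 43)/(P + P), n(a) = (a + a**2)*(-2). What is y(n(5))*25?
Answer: -16285/24 ≈ -678.54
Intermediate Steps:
n(a) = -2*a - 2*a**2
y(P) = 32 + P + (-43 + P)/(2*P) (y(P) = (32 + P) + (-43 + P)/((2*P)) = (32 + P) + (-43 + P)*(1/(2*P)) = (32 + P) + (-43 + P)/(2*P) = 32 + P + (-43 + P)/(2*P))
y(n(5))*25 = (65/2 - 2*5*(1 + 5) - 43*(-1/(10*(1 + 5)))/2)*25 = (65/2 - 2*5*6 - 43/(2*((-2*5*6))))*25 = (65/2 - 60 - 43/2/(-60))*25 = (65/2 - 60 - 43/2*(-1/60))*25 = (65/2 - 60 + 43/120)*25 = -3257/120*25 = -16285/24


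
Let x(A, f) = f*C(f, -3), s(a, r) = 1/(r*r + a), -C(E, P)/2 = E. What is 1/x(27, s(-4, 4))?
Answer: -72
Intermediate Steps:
C(E, P) = -2*E
s(a, r) = 1/(a + r²) (s(a, r) = 1/(r² + a) = 1/(a + r²))
x(A, f) = -2*f² (x(A, f) = f*(-2*f) = -2*f²)
1/x(27, s(-4, 4)) = 1/(-2/(-4 + 4²)²) = 1/(-2/(-4 + 16)²) = 1/(-2*(1/12)²) = 1/(-2*1/144) = 1/(-1/72) = -72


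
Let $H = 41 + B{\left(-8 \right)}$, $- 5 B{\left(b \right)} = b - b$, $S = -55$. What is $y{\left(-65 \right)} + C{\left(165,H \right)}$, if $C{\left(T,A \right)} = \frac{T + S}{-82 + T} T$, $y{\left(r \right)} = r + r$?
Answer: $\frac{7360}{83} \approx 88.675$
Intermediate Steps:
$B{\left(b \right)} = 0$ ($B{\left(b \right)} = - \frac{b - b}{5} = \left(- \frac{1}{5}\right) 0 = 0$)
$y{\left(r \right)} = 2 r$
$H = 41$ ($H = 41 + 0 = 41$)
$C{\left(T,A \right)} = \frac{T \left(-55 + T\right)}{-82 + T}$ ($C{\left(T,A \right)} = \frac{T - 55}{-82 + T} T = \frac{-55 + T}{-82 + T} T = \frac{T \left(-55 + T\right)}{-82 + T}$)
$y{\left(-65 \right)} + C{\left(165,H \right)} = 2 \left(-65\right) + \frac{165 \left(-55 + 165\right)}{-82 + 165} = -130 + 165 \cdot \frac{1}{83} \cdot 110 = -130 + \frac{18150}{83} = \frac{7360}{83}$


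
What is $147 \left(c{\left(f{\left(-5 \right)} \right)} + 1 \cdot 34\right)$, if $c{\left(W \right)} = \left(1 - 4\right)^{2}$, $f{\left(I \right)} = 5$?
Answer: $6321$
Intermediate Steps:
$c{\left(W \right)} = 9$ ($c{\left(W \right)} = \left(-3\right)^{2} = 9$)
$147 \left(c{\left(f{\left(-5 \right)} \right)} + 1 \cdot 34\right) = 147 \left(9 + 1 \cdot 34\right) = 147 \left(9 + 34\right) = 147 \cdot 43 = 6321$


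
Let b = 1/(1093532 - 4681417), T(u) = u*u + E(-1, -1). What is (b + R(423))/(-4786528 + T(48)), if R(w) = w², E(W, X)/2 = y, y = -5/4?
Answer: -1283953350328/34330508991905 ≈ -0.037400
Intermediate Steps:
y = -5/4 (y = -5*¼ = -5/4 ≈ -1.2500)
E(W, X) = -5/2 (E(W, X) = 2*(-5/4) = -5/2)
T(u) = -5/2 + u² (T(u) = u*u - 5/2 = u² - 5/2 = -5/2 + u²)
b = -1/3587885 (b = 1/(-3587885) = -1/3587885 ≈ -2.7872e-7)
(b + R(423))/(-4786528 + T(48)) = (-1/3587885 + 423²)/(-4786528 + (-5/2 + 48²)) = (-1/3587885 + 178929)/(-4786528 + (-5/2 + 2304)) = 641976675164/(3587885*(-4786528 + 4603/2)) = 641976675164/(3587885*(-9568453/2)) = (641976675164/3587885)*(-2/9568453) = -1283953350328/34330508991905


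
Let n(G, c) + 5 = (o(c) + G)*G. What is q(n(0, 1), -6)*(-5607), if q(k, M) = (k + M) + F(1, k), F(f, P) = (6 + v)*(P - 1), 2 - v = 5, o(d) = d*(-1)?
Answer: 162603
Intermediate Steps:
o(d) = -d
v = -3 (v = 2 - 1*5 = 2 - 5 = -3)
n(G, c) = -5 + G*(G - c) (n(G, c) = -5 + (-c + G)*G = -5 + (G - c)*G = -5 + G*(G - c))
F(f, P) = -3 + 3*P (F(f, P) = (6 - 3)*(P - 1) = 3*(-1 + P) = -3 + 3*P)
q(k, M) = -3 + M + 4*k (q(k, M) = (k + M) + (-3 + 3*k) = (M + k) + (-3 + 3*k) = -3 + M + 4*k)
q(n(0, 1), -6)*(-5607) = (-3 - 6 + 4*(-5 + 0² - 1*0*1))*(-5607) = (-3 - 6 + 4*(-5 + 0 + 0))*(-5607) = (-3 - 6 + 4*(-5))*(-5607) = (-3 - 6 - 20)*(-5607) = -29*(-5607) = 162603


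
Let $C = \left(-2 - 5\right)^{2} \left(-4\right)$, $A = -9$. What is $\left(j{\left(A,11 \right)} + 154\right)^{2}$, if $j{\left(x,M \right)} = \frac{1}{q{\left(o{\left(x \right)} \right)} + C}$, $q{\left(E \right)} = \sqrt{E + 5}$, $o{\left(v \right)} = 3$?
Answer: $\frac{4372864876563}{184396808} - \frac{1478659 \sqrt{2}}{92198404} \approx 23714.0$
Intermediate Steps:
$q{\left(E \right)} = \sqrt{5 + E}$
$C = -196$ ($C = \left(-7\right)^{2} \left(-4\right) = 49 \left(-4\right) = -196$)
$j{\left(x,M \right)} = \frac{1}{-196 + 2 \sqrt{2}}$ ($j{\left(x,M \right)} = \frac{1}{\sqrt{5 + 3} - 196} = \frac{1}{\sqrt{8} - 196} = \frac{1}{2 \sqrt{2} - 196} = \frac{1}{-196 + 2 \sqrt{2}}$)
$\left(j{\left(A,11 \right)} + 154\right)^{2} = \left(\left(- \frac{49}{9602} - \frac{\sqrt{2}}{19204}\right) + 154\right)^{2} = \left(\frac{1478659}{9602} - \frac{\sqrt{2}}{19204}\right)^{2}$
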